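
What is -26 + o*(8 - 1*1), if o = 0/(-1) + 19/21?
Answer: -59/3 ≈ -19.667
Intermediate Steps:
o = 19/21 (o = 0*(-1) + 19*(1/21) = 0 + 19/21 = 19/21 ≈ 0.90476)
-26 + o*(8 - 1*1) = -26 + 19*(8 - 1*1)/21 = -26 + 19*(8 - 1)/21 = -26 + (19/21)*7 = -26 + 19/3 = -59/3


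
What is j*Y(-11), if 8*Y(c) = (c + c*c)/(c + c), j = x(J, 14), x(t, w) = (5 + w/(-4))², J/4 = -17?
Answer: -45/32 ≈ -1.4063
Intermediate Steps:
J = -68 (J = 4*(-17) = -68)
x(t, w) = (5 - w/4)² (x(t, w) = (5 + w*(-¼))² = (5 - w/4)²)
j = 9/4 (j = (-20 + 14)²/16 = (1/16)*(-6)² = (1/16)*36 = 9/4 ≈ 2.2500)
Y(c) = (c + c²)/(16*c) (Y(c) = ((c + c*c)/(c + c))/8 = ((c + c²)/((2*c)))/8 = ((c + c²)*(1/(2*c)))/8 = ((c + c²)/(2*c))/8 = (c + c²)/(16*c))
j*Y(-11) = 9*(1/16 + (1/16)*(-11))/4 = 9*(1/16 - 11/16)/4 = (9/4)*(-5/8) = -45/32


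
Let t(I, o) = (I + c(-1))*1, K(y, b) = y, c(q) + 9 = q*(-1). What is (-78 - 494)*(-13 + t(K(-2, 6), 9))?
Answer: 13156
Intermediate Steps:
c(q) = -9 - q (c(q) = -9 + q*(-1) = -9 - q)
t(I, o) = -8 + I (t(I, o) = (I + (-9 - 1*(-1)))*1 = (I + (-9 + 1))*1 = (I - 8)*1 = (-8 + I)*1 = -8 + I)
(-78 - 494)*(-13 + t(K(-2, 6), 9)) = (-78 - 494)*(-13 + (-8 - 2)) = -572*(-13 - 10) = -572*(-23) = 13156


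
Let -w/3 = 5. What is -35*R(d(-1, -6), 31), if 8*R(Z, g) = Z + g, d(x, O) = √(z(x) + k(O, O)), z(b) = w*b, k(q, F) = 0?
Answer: -1085/8 - 35*√15/8 ≈ -152.57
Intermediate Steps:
w = -15 (w = -3*5 = -15)
z(b) = -15*b
d(x, O) = √15*√(-x) (d(x, O) = √(-15*x + 0) = √(-15*x) = √15*√(-x))
R(Z, g) = Z/8 + g/8 (R(Z, g) = (Z + g)/8 = Z/8 + g/8)
-35*R(d(-1, -6), 31) = -35*((√15*√(-1*(-1)))/8 + (⅛)*31) = -35*((√15*√1)/8 + 31/8) = -35*((√15*1)/8 + 31/8) = -35*(√15/8 + 31/8) = -35*(31/8 + √15/8) = -1085/8 - 35*√15/8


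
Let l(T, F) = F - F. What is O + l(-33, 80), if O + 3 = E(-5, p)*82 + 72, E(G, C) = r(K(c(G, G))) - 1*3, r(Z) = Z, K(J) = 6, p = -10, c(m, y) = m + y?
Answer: 315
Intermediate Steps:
l(T, F) = 0
E(G, C) = 3 (E(G, C) = 6 - 1*3 = 6 - 3 = 3)
O = 315 (O = -3 + (3*82 + 72) = -3 + (246 + 72) = -3 + 318 = 315)
O + l(-33, 80) = 315 + 0 = 315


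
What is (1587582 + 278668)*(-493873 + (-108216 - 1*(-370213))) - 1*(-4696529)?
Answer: -432733888471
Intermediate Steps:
(1587582 + 278668)*(-493873 + (-108216 - 1*(-370213))) - 1*(-4696529) = 1866250*(-493873 + (-108216 + 370213)) + 4696529 = 1866250*(-493873 + 261997) + 4696529 = 1866250*(-231876) + 4696529 = -432738585000 + 4696529 = -432733888471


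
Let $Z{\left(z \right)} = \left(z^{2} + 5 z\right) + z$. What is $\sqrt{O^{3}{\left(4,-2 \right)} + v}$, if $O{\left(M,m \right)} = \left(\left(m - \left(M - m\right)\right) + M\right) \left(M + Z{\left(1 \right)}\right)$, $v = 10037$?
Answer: $i \sqrt{75147} \approx 274.13 i$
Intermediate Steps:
$Z{\left(z \right)} = z^{2} + 6 z$
$O{\left(M,m \right)} = 2 m \left(7 + M\right)$ ($O{\left(M,m \right)} = \left(\left(m - \left(M - m\right)\right) + M\right) \left(M + 1 \left(6 + 1\right)\right) = \left(\left(- M + 2 m\right) + M\right) \left(M + 1 \cdot 7\right) = 2 m \left(M + 7\right) = 2 m \left(7 + M\right)$)
$\sqrt{O^{3}{\left(4,-2 \right)} + v} = \sqrt{\left(2 \left(-2\right) \left(7 + 4\right)\right)^{3} + 10037} = \sqrt{\left(2 \left(-2\right) 11\right)^{3} + 10037} = \sqrt{\left(-44\right)^{3} + 10037} = \sqrt{-85184 + 10037} = \sqrt{-75147} = i \sqrt{75147}$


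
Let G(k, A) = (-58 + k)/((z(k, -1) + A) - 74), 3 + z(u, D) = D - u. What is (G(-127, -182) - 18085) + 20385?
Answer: 306085/133 ≈ 2301.4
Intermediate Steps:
z(u, D) = -3 + D - u (z(u, D) = -3 + (D - u) = -3 + D - u)
G(k, A) = (-58 + k)/(-78 + A - k) (G(k, A) = (-58 + k)/(((-3 - 1 - k) + A) - 74) = (-58 + k)/(((-4 - k) + A) - 74) = (-58 + k)/((-4 + A - k) - 74) = (-58 + k)/(-78 + A - k))
(G(-127, -182) - 18085) + 20385 = ((58 - 1*(-127))/(78 - 127 - 1*(-182)) - 18085) + 20385 = ((58 + 127)/(78 - 127 + 182) - 18085) + 20385 = (185/133 - 18085) + 20385 = -2405120/133 + 20385 = 306085/133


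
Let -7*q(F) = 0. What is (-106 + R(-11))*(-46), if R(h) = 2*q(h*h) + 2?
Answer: 4784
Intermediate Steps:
q(F) = 0 (q(F) = -⅐*0 = 0)
R(h) = 2 (R(h) = 2*0 + 2 = 0 + 2 = 2)
(-106 + R(-11))*(-46) = (-106 + 2)*(-46) = -104*(-46) = 4784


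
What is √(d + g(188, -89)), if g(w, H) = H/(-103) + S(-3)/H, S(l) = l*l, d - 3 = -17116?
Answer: I*√1438007828459/9167 ≈ 130.81*I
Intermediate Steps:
d = -17113 (d = 3 - 17116 = -17113)
S(l) = l²
g(w, H) = 9/H - H/103 (g(w, H) = H/(-103) + (-3)²/H = H*(-1/103) + 9/H = -H/103 + 9/H = 9/H - H/103)
√(d + g(188, -89)) = √(-17113 + (9/(-89) - 1/103*(-89))) = √(-17113 + (9*(-1/89) + 89/103)) = √(-17113 + (-9/89 + 89/103)) = √(-17113 + 6994/9167) = √(-156867877/9167) = I*√1438007828459/9167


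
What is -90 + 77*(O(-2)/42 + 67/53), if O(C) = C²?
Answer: 2333/159 ≈ 14.673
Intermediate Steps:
-90 + 77*(O(-2)/42 + 67/53) = -90 + 77*((-2)²/42 + 67/53) = -90 + 77*(4*(1/42) + 67*(1/53)) = -90 + 77*(2/21 + 67/53) = -90 + 77*(1513/1113) = -90 + 16643/159 = 2333/159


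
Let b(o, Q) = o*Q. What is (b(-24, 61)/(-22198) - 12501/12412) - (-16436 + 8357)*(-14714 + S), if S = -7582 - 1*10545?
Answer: -36551028400384947/137760788 ≈ -2.6532e+8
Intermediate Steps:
b(o, Q) = Q*o
S = -18127 (S = -7582 - 10545 = -18127)
(b(-24, 61)/(-22198) - 12501/12412) - (-16436 + 8357)*(-14714 + S) = ((61*(-24))/(-22198) - 12501/12412) - (-16436 + 8357)*(-14714 - 18127) = (-1464*(-1/22198) - 12501*1/12412) - (-8079)*(-32841) = (732/11099 - 12501/12412) - 1*265322439 = -129663015/137760788 - 265322439 = -36551028400384947/137760788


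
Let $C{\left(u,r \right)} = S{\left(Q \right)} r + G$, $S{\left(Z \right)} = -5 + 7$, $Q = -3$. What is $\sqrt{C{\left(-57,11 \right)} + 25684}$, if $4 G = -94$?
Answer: $\frac{\sqrt{102730}}{2} \approx 160.26$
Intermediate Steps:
$G = - \frac{47}{2}$ ($G = \frac{1}{4} \left(-94\right) = - \frac{47}{2} \approx -23.5$)
$S{\left(Z \right)} = 2$
$C{\left(u,r \right)} = - \frac{47}{2} + 2 r$ ($C{\left(u,r \right)} = 2 r - \frac{47}{2} = - \frac{47}{2} + 2 r$)
$\sqrt{C{\left(-57,11 \right)} + 25684} = \sqrt{\left(- \frac{47}{2} + 2 \cdot 11\right) + 25684} = \sqrt{\left(- \frac{47}{2} + 22\right) + 25684} = \sqrt{- \frac{3}{2} + 25684} = \sqrt{\frac{51365}{2}} = \frac{\sqrt{102730}}{2}$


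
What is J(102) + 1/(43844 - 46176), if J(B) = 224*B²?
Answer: 5434716671/2332 ≈ 2.3305e+6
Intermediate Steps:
J(102) + 1/(43844 - 46176) = 224*102² + 1/(43844 - 46176) = 224*10404 + 1/(-2332) = 2330496 - 1/2332 = 5434716671/2332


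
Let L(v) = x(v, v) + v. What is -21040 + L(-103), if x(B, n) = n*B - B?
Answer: -10431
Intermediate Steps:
x(B, n) = -B + B*n (x(B, n) = B*n - B = -B + B*n)
L(v) = v + v*(-1 + v) (L(v) = v*(-1 + v) + v = v + v*(-1 + v))
-21040 + L(-103) = -21040 + (-103)**2 = -21040 + 10609 = -10431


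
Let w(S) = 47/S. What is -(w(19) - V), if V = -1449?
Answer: -27578/19 ≈ -1451.5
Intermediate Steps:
-(w(19) - V) = -(47/19 - 1*(-1449)) = -(47*(1/19) + 1449) = -(47/19 + 1449) = -1*27578/19 = -27578/19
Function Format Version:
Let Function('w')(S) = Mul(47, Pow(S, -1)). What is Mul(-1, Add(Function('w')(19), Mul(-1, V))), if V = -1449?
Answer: Rational(-27578, 19) ≈ -1451.5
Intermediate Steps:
Mul(-1, Add(Function('w')(19), Mul(-1, V))) = Mul(-1, Add(Mul(47, Pow(19, -1)), Mul(-1, -1449))) = Mul(-1, Add(Mul(47, Rational(1, 19)), 1449)) = Mul(-1, Add(Rational(47, 19), 1449)) = Mul(-1, Rational(27578, 19)) = Rational(-27578, 19)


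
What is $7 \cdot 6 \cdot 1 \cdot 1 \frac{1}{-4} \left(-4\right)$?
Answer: $42$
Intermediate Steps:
$7 \cdot 6 \cdot 1 \cdot 1 \frac{1}{-4} \left(-4\right) = 42 \cdot 1 \cdot 1 \left(- \frac{1}{4}\right) \left(-4\right) = 42 \left(\left(- \frac{1}{4}\right) \left(-4\right)\right) = 42 \cdot 1 = 42$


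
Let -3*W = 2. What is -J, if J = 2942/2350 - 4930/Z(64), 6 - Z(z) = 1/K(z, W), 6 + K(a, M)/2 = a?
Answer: 134187331/163325 ≈ 821.60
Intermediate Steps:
W = -⅔ (W = -⅓*2 = -⅔ ≈ -0.66667)
K(a, M) = -12 + 2*a
Z(z) = 6 - 1/(-12 + 2*z)
J = -134187331/163325 (J = 2942/2350 - 4930*2*(-6 + 64)/(-73 + 12*64) = 2942*(1/2350) - 4930*116/(-73 + 768) = 1471/1175 - 4930/((½)*(1/58)*695) = 1471/1175 - 4930/695/116 = 1471/1175 - 4930*116/695 = 1471/1175 - 114376/139 = -134187331/163325 ≈ -821.60)
-J = -1*(-134187331/163325) = 134187331/163325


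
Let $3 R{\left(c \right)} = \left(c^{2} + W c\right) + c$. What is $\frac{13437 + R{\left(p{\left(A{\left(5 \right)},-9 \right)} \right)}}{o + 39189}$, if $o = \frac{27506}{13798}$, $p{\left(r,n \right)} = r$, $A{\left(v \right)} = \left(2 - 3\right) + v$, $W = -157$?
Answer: $\frac{273910997}{811135992} \approx 0.33769$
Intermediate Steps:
$A{\left(v \right)} = -1 + v$
$o = \frac{13753}{6899}$ ($o = 27506 \cdot \frac{1}{13798} = \frac{13753}{6899} \approx 1.9935$)
$R{\left(c \right)} = - 52 c + \frac{c^{2}}{3}$ ($R{\left(c \right)} = \frac{\left(c^{2} - 157 c\right) + c}{3} = \frac{c^{2} - 156 c}{3} = - 52 c + \frac{c^{2}}{3}$)
$\frac{13437 + R{\left(p{\left(A{\left(5 \right)},-9 \right)} \right)}}{o + 39189} = \frac{13437 + \frac{\left(-1 + 5\right) \left(-156 + \left(-1 + 5\right)\right)}{3}}{\frac{13753}{6899} + 39189} = \frac{13437 + \frac{1}{3} \cdot 4 \left(-156 + 4\right)}{\frac{270378664}{6899}} = \left(13437 + \frac{1}{3} \cdot 4 \left(-152\right)\right) \frac{6899}{270378664} = \left(13437 - \frac{608}{3}\right) \frac{6899}{270378664} = \frac{39703}{3} \cdot \frac{6899}{270378664} = \frac{273910997}{811135992}$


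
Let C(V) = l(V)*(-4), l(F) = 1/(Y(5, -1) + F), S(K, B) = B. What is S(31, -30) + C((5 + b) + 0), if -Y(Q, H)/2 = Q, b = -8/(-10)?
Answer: -610/21 ≈ -29.048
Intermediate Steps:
b = 4/5 (b = -8*(-1/10) = 4/5 ≈ 0.80000)
Y(Q, H) = -2*Q
l(F) = 1/(-10 + F) (l(F) = 1/(-2*5 + F) = 1/(-10 + F))
C(V) = -4/(-10 + V)
S(31, -30) + C((5 + b) + 0) = -30 - 4/(-10 + ((5 + 4/5) + 0)) = -30 - 4/(-10 + (29/5 + 0)) = -30 - 4/(-10 + 29/5) = -30 - 4/(-21/5) = -30 - 4*(-5/21) = -30 + 20/21 = -610/21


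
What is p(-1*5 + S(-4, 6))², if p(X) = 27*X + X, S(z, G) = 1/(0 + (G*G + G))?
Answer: 174724/9 ≈ 19414.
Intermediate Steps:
S(z, G) = 1/(G + G²) (S(z, G) = 1/(0 + (G² + G)) = 1/(0 + (G + G²)) = 1/(G + G²))
p(X) = 28*X
p(-1*5 + S(-4, 6))² = (28*(-1*5 + 1/(6*(1 + 6))))² = (28*(-5 + (⅙)/7))² = (28*(-5 + (⅙)*(⅐)))² = (28*(-5 + 1/42))² = (28*(-209/42))² = (-418/3)² = 174724/9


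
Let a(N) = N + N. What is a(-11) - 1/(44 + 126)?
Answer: -3741/170 ≈ -22.006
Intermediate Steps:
a(N) = 2*N
a(-11) - 1/(44 + 126) = 2*(-11) - 1/(44 + 126) = -22 - 1/170 = -3741/170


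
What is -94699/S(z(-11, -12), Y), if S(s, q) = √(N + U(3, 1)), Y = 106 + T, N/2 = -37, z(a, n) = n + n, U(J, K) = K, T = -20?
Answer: 94699*I*√73/73 ≈ 11084.0*I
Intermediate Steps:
z(a, n) = 2*n
N = -74 (N = 2*(-37) = -74)
Y = 86 (Y = 106 - 20 = 86)
S(s, q) = I*√73 (S(s, q) = √(-74 + 1) = √(-73) = I*√73)
-94699/S(z(-11, -12), Y) = -94699*(-I*√73/73) = -(-94699)*I*√73/73 = 94699*I*√73/73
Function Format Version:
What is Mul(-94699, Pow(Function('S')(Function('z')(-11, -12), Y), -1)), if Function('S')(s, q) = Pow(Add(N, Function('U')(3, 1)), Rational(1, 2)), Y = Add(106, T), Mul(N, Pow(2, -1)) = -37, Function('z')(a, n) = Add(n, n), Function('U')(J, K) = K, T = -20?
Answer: Mul(Rational(94699, 73), I, Pow(73, Rational(1, 2))) ≈ Mul(11084., I)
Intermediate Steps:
Function('z')(a, n) = Mul(2, n)
N = -74 (N = Mul(2, -37) = -74)
Y = 86 (Y = Add(106, -20) = 86)
Function('S')(s, q) = Mul(I, Pow(73, Rational(1, 2))) (Function('S')(s, q) = Pow(Add(-74, 1), Rational(1, 2)) = Pow(-73, Rational(1, 2)) = Mul(I, Pow(73, Rational(1, 2))))
Mul(-94699, Pow(Function('S')(Function('z')(-11, -12), Y), -1)) = Mul(-94699, Pow(Mul(I, Pow(73, Rational(1, 2))), -1)) = Mul(-94699, Mul(Rational(-1, 73), I, Pow(73, Rational(1, 2)))) = Mul(Rational(94699, 73), I, Pow(73, Rational(1, 2)))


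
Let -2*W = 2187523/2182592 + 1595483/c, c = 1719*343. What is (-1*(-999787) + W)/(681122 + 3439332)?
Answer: 2573233705872884909/10605169680614675712 ≈ 0.24264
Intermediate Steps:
c = 589617
W = -4772089180627/2573786694528 (W = -(2187523/2182592 + 1595483/589617)/2 = -½*4772089180627/1286893347264 = -4772089180627/2573786694528 ≈ -1.8541)
(-1*(-999787) + W)/(681122 + 3439332) = (-1*(-999787) - 4772089180627/2573786694528)/(681122 + 3439332) = (999787 - 4772089180627/2573786694528)/4120454 = (2573233705872884909/2573786694528)*(1/4120454) = 2573233705872884909/10605169680614675712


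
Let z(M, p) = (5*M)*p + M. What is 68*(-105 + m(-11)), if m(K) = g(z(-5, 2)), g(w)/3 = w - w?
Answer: -7140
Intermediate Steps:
z(M, p) = M + 5*M*p (z(M, p) = 5*M*p + M = M + 5*M*p)
g(w) = 0 (g(w) = 3*(w - w) = 3*0 = 0)
m(K) = 0
68*(-105 + m(-11)) = 68*(-105 + 0) = 68*(-105) = -7140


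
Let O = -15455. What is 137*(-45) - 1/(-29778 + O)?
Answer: -278861444/45233 ≈ -6165.0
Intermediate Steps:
137*(-45) - 1/(-29778 + O) = 137*(-45) - 1/(-29778 - 15455) = -6165 - 1/(-45233) = -6165 - 1*(-1/45233) = -6165 + 1/45233 = -278861444/45233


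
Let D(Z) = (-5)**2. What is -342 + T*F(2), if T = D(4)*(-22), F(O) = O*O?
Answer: -2542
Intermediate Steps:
F(O) = O**2
D(Z) = 25
T = -550 (T = 25*(-22) = -550)
-342 + T*F(2) = -342 - 550*2**2 = -342 - 550*4 = -342 - 2200 = -2542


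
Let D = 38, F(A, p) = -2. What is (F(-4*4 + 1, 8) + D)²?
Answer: 1296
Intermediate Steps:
(F(-4*4 + 1, 8) + D)² = (-2 + 38)² = 36² = 1296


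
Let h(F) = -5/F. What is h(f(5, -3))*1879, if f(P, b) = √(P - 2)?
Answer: -9395*√3/3 ≈ -5424.2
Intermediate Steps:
f(P, b) = √(-2 + P)
h(f(5, -3))*1879 = -5/√(-2 + 5)*1879 = -5*√3/3*1879 = -9395*√3/3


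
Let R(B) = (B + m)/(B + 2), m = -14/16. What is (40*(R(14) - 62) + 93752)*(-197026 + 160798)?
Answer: -13231162989/4 ≈ -3.3078e+9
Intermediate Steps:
m = -7/8 (m = -14*1/16 = -7/8 ≈ -0.87500)
R(B) = (-7/8 + B)/(2 + B) (R(B) = (B - 7/8)/(B + 2) = (-7/8 + B)/(2 + B))
(40*(R(14) - 62) + 93752)*(-197026 + 160798) = (40*((-7/8 + 14)/(2 + 14) - 62) + 93752)*(-197026 + 160798) = (40*((105/8)/16 - 62) + 93752)*(-36228) = (40*((1/16)*(105/8) - 62) + 93752)*(-36228) = (40*(105/128 - 62) + 93752)*(-36228) = (40*(-7831/128) + 93752)*(-36228) = (-39155/16 + 93752)*(-36228) = (1460877/16)*(-36228) = -13231162989/4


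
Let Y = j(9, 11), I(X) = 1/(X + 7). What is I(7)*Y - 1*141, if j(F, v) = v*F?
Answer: -1875/14 ≈ -133.93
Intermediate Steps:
j(F, v) = F*v
I(X) = 1/(7 + X)
Y = 99 (Y = 9*11 = 99)
I(7)*Y - 1*141 = 99/(7 + 7) - 1*141 = 99/14 - 141 = -1875/14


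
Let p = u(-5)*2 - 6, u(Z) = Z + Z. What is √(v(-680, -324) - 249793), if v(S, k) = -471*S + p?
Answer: 3*√7829 ≈ 265.44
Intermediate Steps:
u(Z) = 2*Z
p = -26 (p = (2*(-5))*2 - 6 = -10*2 - 6 = -20 - 6 = -26)
v(S, k) = -26 - 471*S (v(S, k) = -471*S - 26 = -26 - 471*S)
√(v(-680, -324) - 249793) = √((-26 - 471*(-680)) - 249793) = √((-26 + 320280) - 249793) = √(320254 - 249793) = √70461 = 3*√7829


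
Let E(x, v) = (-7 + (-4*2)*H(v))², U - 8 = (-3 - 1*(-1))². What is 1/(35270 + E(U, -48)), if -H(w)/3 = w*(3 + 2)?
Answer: 1/33293559 ≈ 3.0036e-8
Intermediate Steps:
H(w) = -15*w (H(w) = -3*w*(3 + 2) = -3*w*5 = -15*w)
U = 12 (U = 8 + (-3 - 1*(-1))² = 8 + (-3 + 1)² = 8 + (-2)² = 8 + 4 = 12)
E(x, v) = (-7 + 120*v)² (E(x, v) = (-7 + (-4*2)*(-15*v))² = (-7 - (-120)*v)² = (-7 + 120*v)²)
1/(35270 + E(U, -48)) = 1/(35270 + (7 - 120*(-48))²) = 1/(35270 + (7 + 5760)²) = 1/(35270 + 5767²) = 1/(35270 + 33258289) = 1/33293559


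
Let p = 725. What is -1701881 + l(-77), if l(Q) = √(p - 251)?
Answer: -1701881 + √474 ≈ -1.7019e+6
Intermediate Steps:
l(Q) = √474 (l(Q) = √(725 - 251) = √474)
-1701881 + l(-77) = -1701881 + √474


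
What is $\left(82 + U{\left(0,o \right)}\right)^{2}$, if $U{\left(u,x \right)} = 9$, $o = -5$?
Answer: $8281$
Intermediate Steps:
$\left(82 + U{\left(0,o \right)}\right)^{2} = \left(82 + 9\right)^{2} = 91^{2} = 8281$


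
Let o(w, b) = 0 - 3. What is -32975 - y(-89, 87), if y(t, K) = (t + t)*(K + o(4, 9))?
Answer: -18023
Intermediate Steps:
o(w, b) = -3
y(t, K) = 2*t*(-3 + K) (y(t, K) = (t + t)*(K - 3) = (2*t)*(-3 + K) = 2*t*(-3 + K))
-32975 - y(-89, 87) = -32975 - 2*(-89)*(-3 + 87) = -32975 - 2*(-89)*84 = -32975 - 1*(-14952) = -32975 + 14952 = -18023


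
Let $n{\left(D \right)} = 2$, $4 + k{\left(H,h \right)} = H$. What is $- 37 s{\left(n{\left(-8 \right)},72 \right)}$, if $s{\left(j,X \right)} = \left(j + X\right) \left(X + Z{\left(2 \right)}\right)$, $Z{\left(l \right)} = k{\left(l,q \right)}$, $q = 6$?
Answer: $-191660$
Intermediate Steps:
$k{\left(H,h \right)} = -4 + H$
$Z{\left(l \right)} = -4 + l$
$s{\left(j,X \right)} = \left(-2 + X\right) \left(X + j\right)$ ($s{\left(j,X \right)} = \left(j + X\right) \left(X + \left(-4 + 2\right)\right) = \left(X + j\right) \left(X - 2\right) = \left(X + j\right) \left(-2 + X\right) = \left(-2 + X\right) \left(X + j\right)$)
$- 37 s{\left(n{\left(-8 \right)},72 \right)} = - 37 \left(72^{2} - 144 - 4 + 72 \cdot 2\right) = - 37 \left(5184 - 144 - 4 + 144\right) = \left(-37\right) 5180 = -191660$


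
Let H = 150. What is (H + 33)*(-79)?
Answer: -14457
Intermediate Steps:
(H + 33)*(-79) = (150 + 33)*(-79) = 183*(-79) = -14457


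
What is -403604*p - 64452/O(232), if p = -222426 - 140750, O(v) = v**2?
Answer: 1972370876490511/13456 ≈ 1.4658e+11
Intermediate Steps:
p = -363176
-403604*p - 64452/O(232) = -403604/(1/(-363176)) - 64452/(232**2) = -403604/(-1/363176) - 64452/53824 = -403604*(-363176) - 64452*1/53824 = 146579286304 - 16113/13456 = 1972370876490511/13456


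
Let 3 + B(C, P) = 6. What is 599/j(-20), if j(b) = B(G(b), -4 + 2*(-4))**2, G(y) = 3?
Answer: 599/9 ≈ 66.556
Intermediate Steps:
B(C, P) = 3 (B(C, P) = -3 + 6 = 3)
j(b) = 9 (j(b) = 3**2 = 9)
599/j(-20) = 599/9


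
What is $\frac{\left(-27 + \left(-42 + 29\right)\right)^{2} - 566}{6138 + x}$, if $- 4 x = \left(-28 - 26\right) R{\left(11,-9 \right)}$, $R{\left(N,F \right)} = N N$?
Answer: $\frac{188}{1413} \approx 0.13305$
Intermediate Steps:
$R{\left(N,F \right)} = N^{2}$
$x = \frac{3267}{2}$ ($x = - \frac{\left(-28 - 26\right) 11^{2}}{4} = - \frac{\left(-54\right) 121}{4} = \left(- \frac{1}{4}\right) \left(-6534\right) = \frac{3267}{2} \approx 1633.5$)
$\frac{\left(-27 + \left(-42 + 29\right)\right)^{2} - 566}{6138 + x} = \frac{\left(-27 + \left(-42 + 29\right)\right)^{2} - 566}{6138 + \frac{3267}{2}} = \frac{\left(-27 - 13\right)^{2} - 566}{\frac{15543}{2}} = \left(\left(-40\right)^{2} - 566\right) \frac{2}{15543} = \left(1600 - 566\right) \frac{2}{15543} = 1034 \cdot \frac{2}{15543} = \frac{188}{1413}$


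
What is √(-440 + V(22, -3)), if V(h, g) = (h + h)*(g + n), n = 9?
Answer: 4*I*√11 ≈ 13.266*I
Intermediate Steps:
V(h, g) = 2*h*(9 + g) (V(h, g) = (h + h)*(g + 9) = (2*h)*(9 + g) = 2*h*(9 + g))
√(-440 + V(22, -3)) = √(-440 + 2*22*(9 - 3)) = √(-440 + 2*22*6) = √(-440 + 264) = √(-176) = 4*I*√11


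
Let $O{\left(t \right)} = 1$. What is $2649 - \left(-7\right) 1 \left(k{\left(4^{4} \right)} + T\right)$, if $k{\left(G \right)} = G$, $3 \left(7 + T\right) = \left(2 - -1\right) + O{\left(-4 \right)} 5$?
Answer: $\frac{13232}{3} \approx 4410.7$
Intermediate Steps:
$T = - \frac{13}{3}$ ($T = -7 + \frac{\left(2 - -1\right) + 1 \cdot 5}{3} = -7 + \frac{\left(2 + 1\right) + 5}{3} = -7 + \frac{3 + 5}{3} = -7 + \frac{1}{3} \cdot 8 = -7 + \frac{8}{3} = - \frac{13}{3} \approx -4.3333$)
$2649 - \left(-7\right) 1 \left(k{\left(4^{4} \right)} + T\right) = 2649 - \left(-7\right) 1 \left(4^{4} - \frac{13}{3}\right) = 2649 - - 7 \left(256 - \frac{13}{3}\right) = 2649 - \left(-7\right) \frac{755}{3} = 2649 - - \frac{5285}{3} = 2649 + \frac{5285}{3} = \frac{13232}{3}$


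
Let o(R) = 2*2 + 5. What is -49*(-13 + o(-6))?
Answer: 196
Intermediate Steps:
o(R) = 9 (o(R) = 4 + 5 = 9)
-49*(-13 + o(-6)) = -49*(-13 + 9) = -49*(-4) = 196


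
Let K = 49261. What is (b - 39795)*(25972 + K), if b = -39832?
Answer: -5990578091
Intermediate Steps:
(b - 39795)*(25972 + K) = (-39832 - 39795)*(25972 + 49261) = -79627*75233 = -5990578091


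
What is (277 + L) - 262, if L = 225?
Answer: 240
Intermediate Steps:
(277 + L) - 262 = (277 + 225) - 262 = 502 - 262 = 240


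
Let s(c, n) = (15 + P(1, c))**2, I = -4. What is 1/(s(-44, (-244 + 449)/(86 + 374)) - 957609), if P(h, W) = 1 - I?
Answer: -1/957209 ≈ -1.0447e-6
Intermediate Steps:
P(h, W) = 5 (P(h, W) = 1 - 1*(-4) = 1 + 4 = 5)
s(c, n) = 400 (s(c, n) = (15 + 5)**2 = 20**2 = 400)
1/(s(-44, (-244 + 449)/(86 + 374)) - 957609) = 1/(400 - 957609) = 1/(-957209) = -1/957209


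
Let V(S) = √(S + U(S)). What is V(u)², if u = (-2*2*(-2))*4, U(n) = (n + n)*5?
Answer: 352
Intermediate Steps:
U(n) = 10*n (U(n) = (2*n)*5 = 10*n)
u = 32 (u = -4*(-2)*4 = 8*4 = 32)
V(S) = √11*√S (V(S) = √(S + 10*S) = √(11*S) = √11*√S)
V(u)² = (√11*√32)² = (√11*(4*√2))² = (4*√22)² = 352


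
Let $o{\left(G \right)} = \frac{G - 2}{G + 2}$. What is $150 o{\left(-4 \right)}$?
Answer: $450$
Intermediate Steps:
$o{\left(G \right)} = \frac{-2 + G}{2 + G}$
$150 o{\left(-4 \right)} = 150 \frac{-2 - 4}{2 - 4} = 150 \frac{1}{-2} \left(-6\right) = 150 \left(\left(- \frac{1}{2}\right) \left(-6\right)\right) = 150 \cdot 3 = 450$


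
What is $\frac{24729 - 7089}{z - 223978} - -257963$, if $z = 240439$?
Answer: $\frac{471816287}{1829} \approx 2.5796 \cdot 10^{5}$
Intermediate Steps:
$\frac{24729 - 7089}{z - 223978} - -257963 = \frac{24729 - 7089}{240439 - 223978} - -257963 = \frac{17640}{16461} + 257963 = 17640 \cdot \frac{1}{16461} + 257963 = \frac{1960}{1829} + 257963 = \frac{471816287}{1829}$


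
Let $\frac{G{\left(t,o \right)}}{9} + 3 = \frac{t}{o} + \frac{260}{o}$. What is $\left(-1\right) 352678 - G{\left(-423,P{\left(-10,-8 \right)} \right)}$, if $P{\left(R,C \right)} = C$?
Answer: $- \frac{2822675}{8} \approx -3.5283 \cdot 10^{5}$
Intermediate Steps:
$G{\left(t,o \right)} = -27 + \frac{2340}{o} + \frac{9 t}{o}$ ($G{\left(t,o \right)} = -27 + 9 \left(\frac{t}{o} + \frac{260}{o}\right) = -27 + 9 \left(\frac{260}{o} + \frac{t}{o}\right) = -27 + \left(\frac{2340}{o} + \frac{9 t}{o}\right) = -27 + \frac{2340}{o} + \frac{9 t}{o}$)
$\left(-1\right) 352678 - G{\left(-423,P{\left(-10,-8 \right)} \right)} = \left(-1\right) 352678 - \frac{9 \left(260 - 423 - -24\right)}{-8} = -352678 - 9 \left(- \frac{1}{8}\right) \left(260 - 423 + 24\right) = -352678 - 9 \left(- \frac{1}{8}\right) \left(-139\right) = -352678 - \frac{1251}{8} = - \frac{2822675}{8}$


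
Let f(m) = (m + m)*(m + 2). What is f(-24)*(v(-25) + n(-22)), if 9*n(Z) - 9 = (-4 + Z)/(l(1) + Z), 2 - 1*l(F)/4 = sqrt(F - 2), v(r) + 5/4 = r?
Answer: -4207544/159 - 9152*I/159 ≈ -26463.0 - 57.56*I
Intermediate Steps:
f(m) = 2*m*(2 + m) (f(m) = (2*m)*(2 + m) = 2*m*(2 + m))
v(r) = -5/4 + r
l(F) = 8 - 4*sqrt(-2 + F) (l(F) = 8 - 4*sqrt(F - 2) = 8 - 4*sqrt(-2 + F))
n(Z) = 1 + (-4 + Z)/(9*(8 + Z - 4*I)) (n(Z) = 1 + ((-4 + Z)/((8 - 4*sqrt(-2 + 1)) + Z))/9 = 1 + ((-4 + Z)/((8 - 4*I) + Z))/9 = 1 + ((-4 + Z)/(8 + Z - 4*I))/9 = 1 + (-4 + Z)/(9*(8 + Z - 4*I)))
f(-24)*(v(-25) + n(-22)) = (2*(-24)*(2 - 24))*((-5/4 - 25) + 2*(34 - 18*I + 5*(-22))/(9*(8 - 22 - 4*I))) = (2*(-24)*(-22))*(-105/4 + 2*(34 - 18*I - 110)/(9*(-14 - 4*I))) = 1056*(-105/4 + 2*((-14 + 4*I)/212)*(-76 - 18*I)/9) = 1056*(-105/4 + (-76 - 18*I)*(-14 + 4*I)/954) = -27720 + 176*(-76 - 18*I)*(-14 + 4*I)/159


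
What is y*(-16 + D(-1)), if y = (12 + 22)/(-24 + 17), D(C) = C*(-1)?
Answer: 510/7 ≈ 72.857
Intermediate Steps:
D(C) = -C
y = -34/7 (y = 34/(-7) = 34*(-⅐) = -34/7 ≈ -4.8571)
y*(-16 + D(-1)) = -34*(-16 - 1*(-1))/7 = -34*(-16 + 1)/7 = -34/7*(-15) = 510/7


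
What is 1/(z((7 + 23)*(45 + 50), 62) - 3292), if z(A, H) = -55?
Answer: -1/3347 ≈ -0.00029877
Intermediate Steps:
1/(z((7 + 23)*(45 + 50), 62) - 3292) = 1/(-55 - 3292) = 1/(-3347) = -1/3347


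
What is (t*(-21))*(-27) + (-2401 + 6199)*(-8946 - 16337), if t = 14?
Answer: -96016896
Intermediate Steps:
(t*(-21))*(-27) + (-2401 + 6199)*(-8946 - 16337) = (14*(-21))*(-27) + (-2401 + 6199)*(-8946 - 16337) = -294*(-27) + 3798*(-25283) = 7938 - 96024834 = -96016896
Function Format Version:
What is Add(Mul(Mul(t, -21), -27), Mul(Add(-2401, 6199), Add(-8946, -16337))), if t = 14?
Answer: -96016896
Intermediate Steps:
Add(Mul(Mul(t, -21), -27), Mul(Add(-2401, 6199), Add(-8946, -16337))) = Add(Mul(Mul(14, -21), -27), Mul(Add(-2401, 6199), Add(-8946, -16337))) = Add(Mul(-294, -27), Mul(3798, -25283)) = Add(7938, -96024834) = -96016896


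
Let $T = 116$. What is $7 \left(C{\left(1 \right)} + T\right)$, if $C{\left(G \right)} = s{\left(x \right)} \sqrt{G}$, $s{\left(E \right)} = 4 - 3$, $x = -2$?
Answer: $819$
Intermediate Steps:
$s{\left(E \right)} = 1$ ($s{\left(E \right)} = 4 - 3 = 1$)
$C{\left(G \right)} = \sqrt{G}$ ($C{\left(G \right)} = 1 \sqrt{G} = \sqrt{G}$)
$7 \left(C{\left(1 \right)} + T\right) = 7 \left(\sqrt{1} + 116\right) = 7 \left(1 + 116\right) = 7 \cdot 117 = 819$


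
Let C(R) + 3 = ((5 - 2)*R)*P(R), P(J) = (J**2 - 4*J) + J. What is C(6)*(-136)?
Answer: -43656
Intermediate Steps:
P(J) = J**2 - 3*J
C(R) = -3 + 3*R**2*(-3 + R) (C(R) = -3 + ((5 - 2)*R)*(R*(-3 + R)) = -3 + (3*R)*(R*(-3 + R)) = -3 + 3*R**2*(-3 + R))
C(6)*(-136) = (-3 + 3*6**2*(-3 + 6))*(-136) = (-3 + 3*36*3)*(-136) = (-3 + 324)*(-136) = 321*(-136) = -43656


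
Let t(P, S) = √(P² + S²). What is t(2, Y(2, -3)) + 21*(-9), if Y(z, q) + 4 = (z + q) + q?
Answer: -189 + 2*√17 ≈ -180.75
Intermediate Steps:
Y(z, q) = -4 + z + 2*q (Y(z, q) = -4 + ((z + q) + q) = -4 + ((q + z) + q) = -4 + (z + 2*q) = -4 + z + 2*q)
t(2, Y(2, -3)) + 21*(-9) = √(2² + (-4 + 2 + 2*(-3))²) + 21*(-9) = √(4 + (-4 + 2 - 6)²) - 189 = √(4 + (-8)²) - 189 = √(4 + 64) - 189 = √68 - 189 = 2*√17 - 189 = -189 + 2*√17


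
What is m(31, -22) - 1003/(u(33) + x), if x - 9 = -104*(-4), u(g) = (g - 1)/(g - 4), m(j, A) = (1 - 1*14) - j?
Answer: -572795/12357 ≈ -46.354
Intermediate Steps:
m(j, A) = -13 - j (m(j, A) = (1 - 14) - j = -13 - j)
u(g) = (-1 + g)/(-4 + g)
x = 425 (x = 9 - 104*(-4) = 9 + 416 = 425)
m(31, -22) - 1003/(u(33) + x) = (-13 - 1*31) - 1003/((-1 + 33)/(-4 + 33) + 425) = (-13 - 31) - 1003/(32/29 + 425) = -44 - 1003/((1/29)*32 + 425) = -44 - 1003/(32/29 + 425) = -44 - 1003/(12357/29) = -44 + (29/12357)*(-1003) = -44 - 29087/12357 = -572795/12357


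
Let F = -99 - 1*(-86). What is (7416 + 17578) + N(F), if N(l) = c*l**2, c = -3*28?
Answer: 10798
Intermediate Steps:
c = -84
F = -13 (F = -99 + 86 = -13)
N(l) = -84*l**2
(7416 + 17578) + N(F) = (7416 + 17578) - 84*(-13)**2 = 24994 - 84*169 = 24994 - 14196 = 10798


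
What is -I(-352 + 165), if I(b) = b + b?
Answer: 374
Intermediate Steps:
I(b) = 2*b
-I(-352 + 165) = -2*(-352 + 165) = -2*(-187) = -1*(-374) = 374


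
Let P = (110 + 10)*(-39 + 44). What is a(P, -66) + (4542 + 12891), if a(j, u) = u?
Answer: 17367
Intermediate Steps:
P = 600 (P = 120*5 = 600)
a(P, -66) + (4542 + 12891) = -66 + (4542 + 12891) = -66 + 17433 = 17367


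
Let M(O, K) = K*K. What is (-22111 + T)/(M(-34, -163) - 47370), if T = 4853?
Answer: 17258/20801 ≈ 0.82967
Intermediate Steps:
M(O, K) = K²
(-22111 + T)/(M(-34, -163) - 47370) = (-22111 + 4853)/((-163)² - 47370) = -17258/(26569 - 47370) = -17258/(-20801) = -17258*(-1/20801) = 17258/20801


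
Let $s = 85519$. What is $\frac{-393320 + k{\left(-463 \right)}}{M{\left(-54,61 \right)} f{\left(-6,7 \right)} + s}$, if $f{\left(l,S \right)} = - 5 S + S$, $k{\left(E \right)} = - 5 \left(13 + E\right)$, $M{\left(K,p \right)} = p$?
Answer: $- \frac{391070}{83811} \approx -4.6661$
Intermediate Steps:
$k{\left(E \right)} = -65 - 5 E$
$f{\left(l,S \right)} = - 4 S$
$\frac{-393320 + k{\left(-463 \right)}}{M{\left(-54,61 \right)} f{\left(-6,7 \right)} + s} = \frac{-393320 - -2250}{61 \left(\left(-4\right) 7\right) + 85519} = \frac{-393320 + \left(-65 + 2315\right)}{61 \left(-28\right) + 85519} = \frac{-393320 + 2250}{-1708 + 85519} = - \frac{391070}{83811}$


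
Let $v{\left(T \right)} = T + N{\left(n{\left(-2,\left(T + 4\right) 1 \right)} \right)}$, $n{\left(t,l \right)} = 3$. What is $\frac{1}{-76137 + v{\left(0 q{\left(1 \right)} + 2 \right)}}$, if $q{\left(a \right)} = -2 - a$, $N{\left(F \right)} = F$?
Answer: $- \frac{1}{76132} \approx -1.3135 \cdot 10^{-5}$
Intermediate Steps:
$v{\left(T \right)} = 3 + T$ ($v{\left(T \right)} = T + 3 = 3 + T$)
$\frac{1}{-76137 + v{\left(0 q{\left(1 \right)} + 2 \right)}} = \frac{1}{-76137 + \left(3 + \left(0 \left(-2 - 1\right) + 2\right)\right)} = \frac{1}{-76137 + \left(3 + \left(0 \left(-3\right) + 2\right)\right)} = \frac{1}{-76137 + \left(3 + \left(0 + 2\right)\right)} = \frac{1}{-76137 + \left(3 + 2\right)} = \frac{1}{-76137 + 5} = \frac{1}{-76132} = - \frac{1}{76132}$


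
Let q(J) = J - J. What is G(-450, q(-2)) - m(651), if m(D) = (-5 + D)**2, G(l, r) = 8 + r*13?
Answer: -417308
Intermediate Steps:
q(J) = 0
G(l, r) = 8 + 13*r
G(-450, q(-2)) - m(651) = (8 + 13*0) - (-5 + 651)**2 = (8 + 0) - 1*646**2 = 8 - 1*417316 = 8 - 417316 = -417308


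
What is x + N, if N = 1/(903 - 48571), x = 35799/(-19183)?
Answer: -1706485915/914415244 ≈ -1.8662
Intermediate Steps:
x = -35799/19183 (x = 35799*(-1/19183) = -35799/19183 ≈ -1.8662)
N = -1/47668 (N = 1/(-47668) = -1/47668 ≈ -2.0978e-5)
x + N = -35799/19183 - 1/47668 = -1706485915/914415244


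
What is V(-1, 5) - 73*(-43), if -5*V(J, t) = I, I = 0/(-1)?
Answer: 3139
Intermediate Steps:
I = 0 (I = 0*(-1) = 0)
V(J, t) = 0 (V(J, t) = -1/5*0 = 0)
V(-1, 5) - 73*(-43) = 0 - 73*(-43) = 0 + 3139 = 3139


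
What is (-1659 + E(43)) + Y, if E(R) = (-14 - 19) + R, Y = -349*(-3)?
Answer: -602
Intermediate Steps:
Y = 1047
E(R) = -33 + R
(-1659 + E(43)) + Y = (-1659 + (-33 + 43)) + 1047 = (-1659 + 10) + 1047 = -1649 + 1047 = -602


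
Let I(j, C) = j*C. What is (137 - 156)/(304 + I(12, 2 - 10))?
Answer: -19/208 ≈ -0.091346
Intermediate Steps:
I(j, C) = C*j
(137 - 156)/(304 + I(12, 2 - 10)) = (137 - 156)/(304 + (2 - 10)*12) = -19/(304 - 8*12) = -19/(304 - 96) = -19/208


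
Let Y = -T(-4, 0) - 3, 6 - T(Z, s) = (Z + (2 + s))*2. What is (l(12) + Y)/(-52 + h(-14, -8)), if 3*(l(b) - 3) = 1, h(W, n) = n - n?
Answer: 29/156 ≈ 0.18590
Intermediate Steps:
h(W, n) = 0
l(b) = 10/3 (l(b) = 3 + (⅓)*1 = 3 + ⅓ = 10/3)
T(Z, s) = 2 - 2*Z - 2*s (T(Z, s) = 6 - (Z + (2 + s))*2 = 6 - (2 + Z + s)*2 = 6 - (4 + 2*Z + 2*s) = 6 + (-4 - 2*Z - 2*s) = 2 - 2*Z - 2*s)
Y = -13 (Y = -(2 - 2*(-4) - 2*0) - 3 = -(2 + 8 + 0) - 3 = -1*10 - 3 = -10 - 3 = -13)
(l(12) + Y)/(-52 + h(-14, -8)) = (10/3 - 13)/(-52 + 0) = -29/3/(-52) = -29/3*(-1/52) = 29/156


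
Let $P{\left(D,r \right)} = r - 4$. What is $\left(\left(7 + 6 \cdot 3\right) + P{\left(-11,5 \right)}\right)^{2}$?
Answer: $676$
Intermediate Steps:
$P{\left(D,r \right)} = -4 + r$ ($P{\left(D,r \right)} = r - 4 = -4 + r$)
$\left(\left(7 + 6 \cdot 3\right) + P{\left(-11,5 \right)}\right)^{2} = \left(\left(7 + 6 \cdot 3\right) + \left(-4 + 5\right)\right)^{2} = \left(\left(7 + 18\right) + 1\right)^{2} = \left(25 + 1\right)^{2} = 26^{2} = 676$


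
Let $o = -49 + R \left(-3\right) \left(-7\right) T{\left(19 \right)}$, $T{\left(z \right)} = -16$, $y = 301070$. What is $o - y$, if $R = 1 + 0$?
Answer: $-301455$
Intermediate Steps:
$R = 1$
$o = -385$ ($o = -49 + 1 \left(-3\right) \left(-7\right) \left(-16\right) = -49 + \left(-3\right) \left(-7\right) \left(-16\right) = -49 + 21 \left(-16\right) = -49 - 336 = -385$)
$o - y = -385 - 301070 = -301455$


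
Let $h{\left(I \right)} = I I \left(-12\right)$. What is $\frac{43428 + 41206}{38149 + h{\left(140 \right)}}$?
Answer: $- \frac{84634}{197051} \approx -0.4295$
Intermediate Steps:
$h{\left(I \right)} = - 12 I^{2}$ ($h{\left(I \right)} = I^{2} \left(-12\right) = - 12 I^{2}$)
$\frac{43428 + 41206}{38149 + h{\left(140 \right)}} = \frac{43428 + 41206}{38149 - 12 \cdot 140^{2}} = \frac{84634}{38149 - 235200} = \frac{84634}{-197051} = 84634 \left(- \frac{1}{197051}\right) = - \frac{84634}{197051}$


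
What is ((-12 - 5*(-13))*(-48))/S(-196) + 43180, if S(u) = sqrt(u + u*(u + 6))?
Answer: 43180 - 424*sqrt(21)/147 ≈ 43167.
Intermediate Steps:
S(u) = sqrt(u + u*(6 + u))
((-12 - 5*(-13))*(-48))/S(-196) + 43180 = ((-12 - 5*(-13))*(-48))/(sqrt(-196*(7 - 196))) + 43180 = ((-12 + 65)*(-48))/(sqrt(-196*(-189))) + 43180 = (53*(-48))/(sqrt(37044)) + 43180 = -2544*sqrt(21)/882 + 43180 = -424*sqrt(21)/147 + 43180 = 43180 - 424*sqrt(21)/147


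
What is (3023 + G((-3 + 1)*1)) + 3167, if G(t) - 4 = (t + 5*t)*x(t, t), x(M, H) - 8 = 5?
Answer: 6038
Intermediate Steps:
x(M, H) = 13 (x(M, H) = 8 + 5 = 13)
G(t) = 4 + 78*t (G(t) = 4 + (t + 5*t)*13 = 4 + (6*t)*13 = 4 + 78*t)
(3023 + G((-3 + 1)*1)) + 3167 = (3023 + (4 + 78*((-3 + 1)*1))) + 3167 = (3023 + (4 + 78*(-2*1))) + 3167 = (3023 + (4 + 78*(-2))) + 3167 = (3023 + (4 - 156)) + 3167 = (3023 - 152) + 3167 = 2871 + 3167 = 6038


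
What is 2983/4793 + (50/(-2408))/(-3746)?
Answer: 13453998697/21617311912 ≈ 0.62237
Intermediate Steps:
2983/4793 + (50/(-2408))/(-3746) = 2983*(1/4793) + (50*(-1/2408))*(-1/3746) = 2983/4793 - 25/1204*(-1/3746) = 2983/4793 + 25/4510184 = 13453998697/21617311912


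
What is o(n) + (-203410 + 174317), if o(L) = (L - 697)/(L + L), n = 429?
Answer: -12481031/429 ≈ -29093.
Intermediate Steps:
o(L) = (-697 + L)/(2*L) (o(L) = (-697 + L)/((2*L)) = (-697 + L)*(1/(2*L)) = (-697 + L)/(2*L))
o(n) + (-203410 + 174317) = (½)*(-697 + 429)/429 + (-203410 + 174317) = (½)*(1/429)*(-268) - 29093 = -134/429 - 29093 = -12481031/429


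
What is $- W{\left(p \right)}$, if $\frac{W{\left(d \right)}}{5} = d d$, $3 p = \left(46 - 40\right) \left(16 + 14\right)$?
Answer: $-18000$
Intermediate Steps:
$p = 60$ ($p = \frac{\left(46 - 40\right) \left(16 + 14\right)}{3} = \frac{6 \cdot 30}{3} = \frac{1}{3} \cdot 180 = 60$)
$W{\left(d \right)} = 5 d^{2}$ ($W{\left(d \right)} = 5 d d = 5 d^{2}$)
$- W{\left(p \right)} = - 5 \cdot 60^{2} = - 5 \cdot 3600 = \left(-1\right) 18000 = -18000$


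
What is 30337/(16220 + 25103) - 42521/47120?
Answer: -10568253/62810960 ≈ -0.16825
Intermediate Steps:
30337/(16220 + 25103) - 42521/47120 = 30337/41323 - 42521*1/47120 = 30337*(1/41323) - 42521/47120 = 30337/41323 - 42521/47120 = -10568253/62810960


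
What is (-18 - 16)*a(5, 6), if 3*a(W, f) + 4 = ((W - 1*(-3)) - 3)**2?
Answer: -238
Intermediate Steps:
a(W, f) = -4/3 + W**2/3 (a(W, f) = -4/3 + ((W - 1*(-3)) - 3)**2/3 = -4/3 + ((W + 3) - 3)**2/3 = -4/3 + ((3 + W) - 3)**2/3 = -4/3 + W**2/3)
(-18 - 16)*a(5, 6) = (-18 - 16)*(-4/3 + (1/3)*5**2) = -34*(-4/3 + (1/3)*25) = -34*(-4/3 + 25/3) = -34*7 = -238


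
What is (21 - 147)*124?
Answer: -15624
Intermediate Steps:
(21 - 147)*124 = -126*124 = -15624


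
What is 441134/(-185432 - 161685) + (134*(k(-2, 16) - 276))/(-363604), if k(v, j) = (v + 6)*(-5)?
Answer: -36657509562/31553282417 ≈ -1.1618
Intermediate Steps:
k(v, j) = -30 - 5*v (k(v, j) = (6 + v)*(-5) = -30 - 5*v)
441134/(-185432 - 161685) + (134*(k(-2, 16) - 276))/(-363604) = 441134/(-185432 - 161685) + (134*((-30 - 5*(-2)) - 276))/(-363604) = 441134/(-347117) + (134*((-30 + 10) - 276))*(-1/363604) = 441134*(-1/347117) + (134*(-20 - 276))*(-1/363604) = -441134/347117 + (134*(-296))*(-1/363604) = -441134/347117 - 39664*(-1/363604) = -441134/347117 + 9916/90901 = -36657509562/31553282417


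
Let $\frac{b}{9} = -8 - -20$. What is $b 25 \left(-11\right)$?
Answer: $-29700$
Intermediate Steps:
$b = 108$ ($b = 9 \left(-8 - -20\right) = 9 \left(-8 + 20\right) = 9 \cdot 12 = 108$)
$b 25 \left(-11\right) = 108 \cdot 25 \left(-11\right) = 2700 \left(-11\right) = -29700$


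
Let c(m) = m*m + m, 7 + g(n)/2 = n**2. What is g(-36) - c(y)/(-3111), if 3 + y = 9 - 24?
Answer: 157264/61 ≈ 2578.1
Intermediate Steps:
y = -18 (y = -3 + (9 - 24) = -3 - 15 = -18)
g(n) = -14 + 2*n**2
c(m) = m + m**2 (c(m) = m**2 + m = m + m**2)
g(-36) - c(y)/(-3111) = (-14 + 2*(-36)**2) - (-18*(1 - 18))/(-3111) = (-14 + 2*1296) - (-18*(-17))*(-1)/3111 = (-14 + 2592) - 306*(-1)/3111 = 2578 - 1*(-6/61) = 2578 + 6/61 = 157264/61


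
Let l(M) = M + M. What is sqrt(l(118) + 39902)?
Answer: sqrt(40138) ≈ 200.34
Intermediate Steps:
l(M) = 2*M
sqrt(l(118) + 39902) = sqrt(2*118 + 39902) = sqrt(236 + 39902) = sqrt(40138)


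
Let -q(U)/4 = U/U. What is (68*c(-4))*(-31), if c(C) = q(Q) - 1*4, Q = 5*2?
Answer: 16864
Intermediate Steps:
Q = 10
q(U) = -4 (q(U) = -4*U/U = -4*1 = -4)
c(C) = -8 (c(C) = -4 - 1*4 = -4 - 4 = -8)
(68*c(-4))*(-31) = (68*(-8))*(-31) = -544*(-31) = 16864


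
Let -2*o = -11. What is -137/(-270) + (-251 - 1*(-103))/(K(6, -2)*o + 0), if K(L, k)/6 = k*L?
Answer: 2617/2970 ≈ 0.88114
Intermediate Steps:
K(L, k) = 6*L*k (K(L, k) = 6*(k*L) = 6*(L*k) = 6*L*k)
o = 11/2 (o = -½*(-11) = 11/2 ≈ 5.5000)
-137/(-270) + (-251 - 1*(-103))/(K(6, -2)*o + 0) = -137/(-270) + (-251 - 1*(-103))/((6*6*(-2))*(11/2) + 0) = -137*(-1/270) + (-251 + 103)/(-72*11/2 + 0) = 137/270 - 148/(-396 + 0) = 137/270 - 148/(-396) = 137/270 - 148*(-1/396) = 137/270 + 37/99 = 2617/2970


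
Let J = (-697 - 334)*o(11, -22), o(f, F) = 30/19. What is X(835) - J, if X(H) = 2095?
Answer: 70735/19 ≈ 3722.9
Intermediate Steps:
o(f, F) = 30/19 (o(f, F) = 30*(1/19) = 30/19)
J = -30930/19 (J = (-697 - 334)*(30/19) = -1031*30/19 = -30930/19 ≈ -1627.9)
X(835) - J = 2095 - 1*(-30930/19) = 2095 + 30930/19 = 70735/19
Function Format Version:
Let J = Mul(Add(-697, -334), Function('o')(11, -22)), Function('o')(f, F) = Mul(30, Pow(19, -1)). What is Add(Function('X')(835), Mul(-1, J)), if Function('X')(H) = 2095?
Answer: Rational(70735, 19) ≈ 3722.9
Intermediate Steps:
Function('o')(f, F) = Rational(30, 19) (Function('o')(f, F) = Mul(30, Rational(1, 19)) = Rational(30, 19))
J = Rational(-30930, 19) (J = Mul(Add(-697, -334), Rational(30, 19)) = Mul(-1031, Rational(30, 19)) = Rational(-30930, 19) ≈ -1627.9)
Add(Function('X')(835), Mul(-1, J)) = Add(2095, Mul(-1, Rational(-30930, 19))) = Add(2095, Rational(30930, 19)) = Rational(70735, 19)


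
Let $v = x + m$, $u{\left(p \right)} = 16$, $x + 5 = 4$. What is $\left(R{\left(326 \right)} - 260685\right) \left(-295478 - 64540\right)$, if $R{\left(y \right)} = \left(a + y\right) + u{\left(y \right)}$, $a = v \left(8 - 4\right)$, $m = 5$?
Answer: $93722405886$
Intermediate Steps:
$x = -1$ ($x = -5 + 4 = -1$)
$v = 4$ ($v = -1 + 5 = 4$)
$a = 16$ ($a = 4 \left(8 - 4\right) = 4 \cdot 4 = 16$)
$R{\left(y \right)} = 32 + y$ ($R{\left(y \right)} = \left(16 + y\right) + 16 = 32 + y$)
$\left(R{\left(326 \right)} - 260685\right) \left(-295478 - 64540\right) = \left(\left(32 + 326\right) - 260685\right) \left(-295478 - 64540\right) = \left(358 - 260685\right) \left(-360018\right) = \left(-260327\right) \left(-360018\right) = 93722405886$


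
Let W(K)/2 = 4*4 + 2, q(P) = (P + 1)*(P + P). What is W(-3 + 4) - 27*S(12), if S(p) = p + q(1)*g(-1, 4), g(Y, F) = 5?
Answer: -828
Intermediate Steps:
q(P) = 2*P*(1 + P) (q(P) = (1 + P)*(2*P) = 2*P*(1 + P))
W(K) = 36 (W(K) = 2*(4*4 + 2) = 2*(16 + 2) = 2*18 = 36)
S(p) = 20 + p (S(p) = p + (2*1*(1 + 1))*5 = p + (2*1*2)*5 = p + 4*5 = p + 20 = 20 + p)
W(-3 + 4) - 27*S(12) = 36 - 27*(20 + 12) = 36 - 27*32 = 36 - 864 = -828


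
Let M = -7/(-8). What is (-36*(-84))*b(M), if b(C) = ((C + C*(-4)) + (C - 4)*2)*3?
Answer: -80514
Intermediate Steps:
M = 7/8 (M = -7*(-1/8) = 7/8 ≈ 0.87500)
b(C) = -24 - 3*C (b(C) = ((C - 4*C) + (-4 + C)*2)*3 = (-3*C + (-8 + 2*C))*3 = (-8 - C)*3 = -24 - 3*C)
(-36*(-84))*b(M) = (-36*(-84))*(-24 - 3*7/8) = 3024*(-24 - 21/8) = 3024*(-213/8) = -80514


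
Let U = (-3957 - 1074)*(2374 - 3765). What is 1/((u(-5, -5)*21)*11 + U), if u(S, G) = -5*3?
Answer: 1/6994656 ≈ 1.4297e-7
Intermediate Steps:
U = 6998121 (U = -5031*(-1391) = 6998121)
u(S, G) = -15
1/((u(-5, -5)*21)*11 + U) = 1/(-15*21*11 + 6998121) = 1/(-315*11 + 6998121) = 1/(-3465 + 6998121) = 1/6994656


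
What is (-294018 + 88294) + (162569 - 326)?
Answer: -43481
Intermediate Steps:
(-294018 + 88294) + (162569 - 326) = -205724 + 162243 = -43481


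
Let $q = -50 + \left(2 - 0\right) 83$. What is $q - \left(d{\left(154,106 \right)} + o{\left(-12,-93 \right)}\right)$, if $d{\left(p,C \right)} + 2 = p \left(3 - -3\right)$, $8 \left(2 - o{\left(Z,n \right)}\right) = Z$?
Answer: $- \frac{1619}{2} \approx -809.5$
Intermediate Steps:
$o{\left(Z,n \right)} = 2 - \frac{Z}{8}$
$d{\left(p,C \right)} = -2 + 6 p$ ($d{\left(p,C \right)} = -2 + p \left(3 - -3\right) = -2 + p \left(3 + 3\right) = -2 + p 6 = -2 + 6 p$)
$q = 116$ ($q = -50 + \left(2 + 0\right) 83 = -50 + 2 \cdot 83 = -50 + 166 = 116$)
$q - \left(d{\left(154,106 \right)} + o{\left(-12,-93 \right)}\right) = 116 - \left(\left(-2 + 6 \cdot 154\right) + \left(2 - - \frac{3}{2}\right)\right) = 116 - \left(\left(-2 + 924\right) + \left(2 + \frac{3}{2}\right)\right) = 116 - \left(922 + \frac{7}{2}\right) = 116 - \frac{1851}{2} = - \frac{1619}{2}$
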